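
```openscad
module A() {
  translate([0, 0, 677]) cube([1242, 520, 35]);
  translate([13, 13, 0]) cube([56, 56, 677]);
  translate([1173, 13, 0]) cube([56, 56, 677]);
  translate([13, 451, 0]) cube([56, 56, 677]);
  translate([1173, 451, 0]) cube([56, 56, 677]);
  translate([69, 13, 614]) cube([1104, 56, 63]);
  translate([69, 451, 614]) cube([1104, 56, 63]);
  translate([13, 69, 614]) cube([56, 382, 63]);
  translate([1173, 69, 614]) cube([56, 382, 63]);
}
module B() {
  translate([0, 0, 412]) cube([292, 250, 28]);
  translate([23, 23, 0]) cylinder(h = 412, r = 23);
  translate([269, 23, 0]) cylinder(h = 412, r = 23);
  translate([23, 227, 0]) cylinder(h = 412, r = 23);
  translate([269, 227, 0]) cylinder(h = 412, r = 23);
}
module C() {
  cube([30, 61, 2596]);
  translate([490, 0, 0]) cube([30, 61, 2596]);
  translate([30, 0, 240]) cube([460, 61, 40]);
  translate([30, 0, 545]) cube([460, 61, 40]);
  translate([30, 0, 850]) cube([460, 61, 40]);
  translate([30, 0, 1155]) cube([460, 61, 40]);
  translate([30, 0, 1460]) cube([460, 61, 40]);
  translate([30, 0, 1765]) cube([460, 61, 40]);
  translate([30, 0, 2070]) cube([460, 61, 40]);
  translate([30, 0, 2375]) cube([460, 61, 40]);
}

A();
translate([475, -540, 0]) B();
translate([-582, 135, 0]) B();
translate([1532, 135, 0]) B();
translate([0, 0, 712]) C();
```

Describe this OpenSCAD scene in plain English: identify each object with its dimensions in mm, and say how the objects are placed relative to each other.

A is a table: top 1242 mm (x) × 520 mm (y), 35 mm thick, upper face at z = 712 mm, on four 56×56 mm square legs, each inset 13 mm from the nearest pair of top edges, running from z = 0 to the bottom of the top. Four apron rails, 56 mm thick and 63 mm tall, run between adjacent legs with their top edges flush with the underside of the top and their outer faces flush with the legs' outer faces.

B is a four-legged stool. The seat is a 292×250×28 mm slab whose top surface is at z = 440 mm; four round legs, each 46 mm in diameter, run from the floor (z = 0) to the underside of the seat, each leg's axis is inset half a diameter from the nearest pair of seat edges (so the leg's bounding box is flush with the corner).

C is a wooden ladder with two side rails of 30×61 mm section and 2596 mm height, set 520 mm apart overall. Between them run 8 rectangular rungs (61 mm deep, 40 mm thick), front faces flush with the rails' −y face. The bottom of the first rung is 240 mm above the floor and each subsequent rung is 305 mm higher than the one below.

Three stools sit around the table at the −y, −x, +x sides. The ladder is on top of the table.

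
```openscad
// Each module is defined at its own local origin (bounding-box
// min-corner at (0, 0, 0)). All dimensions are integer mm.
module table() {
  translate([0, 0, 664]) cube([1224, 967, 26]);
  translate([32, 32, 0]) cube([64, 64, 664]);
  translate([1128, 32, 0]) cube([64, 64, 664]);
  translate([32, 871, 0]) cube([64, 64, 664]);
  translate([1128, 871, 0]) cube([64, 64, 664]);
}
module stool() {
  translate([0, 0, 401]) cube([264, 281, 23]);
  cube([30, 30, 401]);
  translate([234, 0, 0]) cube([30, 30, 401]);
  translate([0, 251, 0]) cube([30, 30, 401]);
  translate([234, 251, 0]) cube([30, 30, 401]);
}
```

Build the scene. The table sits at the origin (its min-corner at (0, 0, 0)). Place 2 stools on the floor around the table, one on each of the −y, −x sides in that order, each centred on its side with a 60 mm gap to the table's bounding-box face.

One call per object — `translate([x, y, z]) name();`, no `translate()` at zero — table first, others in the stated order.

table();
translate([480, -341, 0]) stool();
translate([-324, 343, 0]) stool();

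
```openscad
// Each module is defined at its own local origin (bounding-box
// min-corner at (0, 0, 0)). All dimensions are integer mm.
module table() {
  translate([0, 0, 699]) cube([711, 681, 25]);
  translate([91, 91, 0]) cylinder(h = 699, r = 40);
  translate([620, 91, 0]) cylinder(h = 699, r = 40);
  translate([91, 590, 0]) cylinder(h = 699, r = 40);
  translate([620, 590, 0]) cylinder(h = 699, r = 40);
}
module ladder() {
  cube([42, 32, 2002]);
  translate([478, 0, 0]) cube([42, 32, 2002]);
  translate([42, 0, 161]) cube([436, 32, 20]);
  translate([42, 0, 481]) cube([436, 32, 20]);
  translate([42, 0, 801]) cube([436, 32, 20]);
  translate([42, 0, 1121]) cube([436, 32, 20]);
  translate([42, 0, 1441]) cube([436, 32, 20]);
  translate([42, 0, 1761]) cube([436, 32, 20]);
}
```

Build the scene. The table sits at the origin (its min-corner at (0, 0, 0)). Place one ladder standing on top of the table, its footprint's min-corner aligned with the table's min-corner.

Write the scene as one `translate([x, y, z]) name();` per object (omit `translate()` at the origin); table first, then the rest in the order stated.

table();
translate([0, 0, 724]) ladder();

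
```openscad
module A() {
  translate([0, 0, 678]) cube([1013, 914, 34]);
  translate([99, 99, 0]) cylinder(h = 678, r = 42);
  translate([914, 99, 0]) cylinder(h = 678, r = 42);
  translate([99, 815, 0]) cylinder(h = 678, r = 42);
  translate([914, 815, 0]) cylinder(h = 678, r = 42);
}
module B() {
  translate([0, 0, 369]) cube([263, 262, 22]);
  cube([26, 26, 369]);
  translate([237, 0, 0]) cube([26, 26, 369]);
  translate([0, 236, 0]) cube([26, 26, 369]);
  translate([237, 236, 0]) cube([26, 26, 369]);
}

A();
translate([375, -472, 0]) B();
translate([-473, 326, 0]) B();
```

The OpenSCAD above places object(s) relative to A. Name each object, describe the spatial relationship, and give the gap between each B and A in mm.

Each stool's nearest face is 210 mm from the table's bounding box.

A is a table. B is a stool. Two stools sit around the table at the −y, −x sides. The gap between each stool and the table is 210 mm.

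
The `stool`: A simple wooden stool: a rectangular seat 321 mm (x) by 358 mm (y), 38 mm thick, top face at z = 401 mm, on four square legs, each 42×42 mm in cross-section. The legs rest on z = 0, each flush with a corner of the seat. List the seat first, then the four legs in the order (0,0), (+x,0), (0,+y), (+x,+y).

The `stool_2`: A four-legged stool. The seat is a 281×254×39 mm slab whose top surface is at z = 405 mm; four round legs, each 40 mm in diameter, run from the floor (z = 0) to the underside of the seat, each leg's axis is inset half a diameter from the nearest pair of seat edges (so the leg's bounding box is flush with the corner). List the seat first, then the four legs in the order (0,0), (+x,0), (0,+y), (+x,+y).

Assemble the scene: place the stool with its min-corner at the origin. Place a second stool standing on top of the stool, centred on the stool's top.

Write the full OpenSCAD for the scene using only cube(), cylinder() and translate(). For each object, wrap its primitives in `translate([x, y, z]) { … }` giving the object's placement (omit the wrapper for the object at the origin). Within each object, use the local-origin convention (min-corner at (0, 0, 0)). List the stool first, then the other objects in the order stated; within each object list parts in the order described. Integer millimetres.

translate([0, 0, 363]) cube([321, 358, 38]);
cube([42, 42, 363]);
translate([279, 0, 0]) cube([42, 42, 363]);
translate([0, 316, 0]) cube([42, 42, 363]);
translate([279, 316, 0]) cube([42, 42, 363]);
translate([20, 52, 401]) {
  translate([0, 0, 366]) cube([281, 254, 39]);
  translate([20, 20, 0]) cylinder(h = 366, r = 20);
  translate([261, 20, 0]) cylinder(h = 366, r = 20);
  translate([20, 234, 0]) cylinder(h = 366, r = 20);
  translate([261, 234, 0]) cylinder(h = 366, r = 20);
}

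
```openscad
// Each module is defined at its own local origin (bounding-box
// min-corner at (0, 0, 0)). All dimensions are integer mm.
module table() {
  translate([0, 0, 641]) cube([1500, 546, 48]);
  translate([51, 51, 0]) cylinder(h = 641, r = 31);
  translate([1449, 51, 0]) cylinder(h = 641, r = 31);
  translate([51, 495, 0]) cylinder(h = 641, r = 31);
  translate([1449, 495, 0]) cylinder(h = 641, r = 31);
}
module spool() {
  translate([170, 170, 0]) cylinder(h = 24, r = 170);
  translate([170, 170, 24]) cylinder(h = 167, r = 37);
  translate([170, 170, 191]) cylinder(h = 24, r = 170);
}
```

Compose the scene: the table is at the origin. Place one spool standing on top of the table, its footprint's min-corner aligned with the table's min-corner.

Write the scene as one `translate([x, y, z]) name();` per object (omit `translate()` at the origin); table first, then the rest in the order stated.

table();
translate([0, 0, 689]) spool();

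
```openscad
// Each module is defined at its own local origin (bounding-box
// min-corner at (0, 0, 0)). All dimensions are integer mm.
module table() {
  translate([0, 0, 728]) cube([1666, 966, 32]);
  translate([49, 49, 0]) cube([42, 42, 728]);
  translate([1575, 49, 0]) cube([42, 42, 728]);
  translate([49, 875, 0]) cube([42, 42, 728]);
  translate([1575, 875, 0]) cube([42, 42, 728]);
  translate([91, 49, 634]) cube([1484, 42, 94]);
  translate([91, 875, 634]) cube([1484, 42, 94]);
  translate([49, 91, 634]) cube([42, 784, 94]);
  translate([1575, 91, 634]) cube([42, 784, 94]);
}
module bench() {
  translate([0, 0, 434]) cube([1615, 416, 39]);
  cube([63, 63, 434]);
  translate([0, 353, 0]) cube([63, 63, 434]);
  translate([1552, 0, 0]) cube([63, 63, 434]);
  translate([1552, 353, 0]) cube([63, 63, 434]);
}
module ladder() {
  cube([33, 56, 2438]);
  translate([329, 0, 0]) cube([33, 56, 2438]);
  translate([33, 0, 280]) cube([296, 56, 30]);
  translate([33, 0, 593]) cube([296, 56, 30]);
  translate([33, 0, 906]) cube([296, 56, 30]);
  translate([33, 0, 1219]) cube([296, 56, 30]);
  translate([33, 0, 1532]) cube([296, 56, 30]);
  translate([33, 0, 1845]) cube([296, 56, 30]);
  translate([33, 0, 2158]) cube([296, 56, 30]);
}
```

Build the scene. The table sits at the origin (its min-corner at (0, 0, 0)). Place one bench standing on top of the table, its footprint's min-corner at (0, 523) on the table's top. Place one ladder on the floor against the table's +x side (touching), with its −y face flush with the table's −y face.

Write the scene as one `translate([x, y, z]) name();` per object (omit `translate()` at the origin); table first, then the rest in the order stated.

table();
translate([0, 523, 760]) bench();
translate([1666, 0, 0]) ladder();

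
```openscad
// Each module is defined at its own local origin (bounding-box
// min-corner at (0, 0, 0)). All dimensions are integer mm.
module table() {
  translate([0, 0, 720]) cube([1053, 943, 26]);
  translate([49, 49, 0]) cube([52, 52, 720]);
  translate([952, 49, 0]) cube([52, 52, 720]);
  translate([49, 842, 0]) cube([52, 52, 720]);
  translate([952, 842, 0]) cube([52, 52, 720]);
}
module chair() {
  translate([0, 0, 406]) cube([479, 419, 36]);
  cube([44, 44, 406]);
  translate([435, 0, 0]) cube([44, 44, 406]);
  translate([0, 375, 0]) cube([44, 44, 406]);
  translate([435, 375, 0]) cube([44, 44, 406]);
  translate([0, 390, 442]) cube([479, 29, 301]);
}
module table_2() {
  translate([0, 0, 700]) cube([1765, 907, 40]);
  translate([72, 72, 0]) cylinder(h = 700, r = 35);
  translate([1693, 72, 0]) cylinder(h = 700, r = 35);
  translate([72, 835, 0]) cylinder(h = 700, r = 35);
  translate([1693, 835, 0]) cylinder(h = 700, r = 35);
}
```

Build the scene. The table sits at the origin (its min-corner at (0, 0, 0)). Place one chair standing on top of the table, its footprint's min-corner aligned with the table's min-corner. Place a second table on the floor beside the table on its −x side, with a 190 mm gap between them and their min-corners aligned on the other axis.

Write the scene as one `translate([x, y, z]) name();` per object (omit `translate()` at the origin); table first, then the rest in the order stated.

table();
translate([0, 0, 746]) chair();
translate([-1955, 0, 0]) table_2();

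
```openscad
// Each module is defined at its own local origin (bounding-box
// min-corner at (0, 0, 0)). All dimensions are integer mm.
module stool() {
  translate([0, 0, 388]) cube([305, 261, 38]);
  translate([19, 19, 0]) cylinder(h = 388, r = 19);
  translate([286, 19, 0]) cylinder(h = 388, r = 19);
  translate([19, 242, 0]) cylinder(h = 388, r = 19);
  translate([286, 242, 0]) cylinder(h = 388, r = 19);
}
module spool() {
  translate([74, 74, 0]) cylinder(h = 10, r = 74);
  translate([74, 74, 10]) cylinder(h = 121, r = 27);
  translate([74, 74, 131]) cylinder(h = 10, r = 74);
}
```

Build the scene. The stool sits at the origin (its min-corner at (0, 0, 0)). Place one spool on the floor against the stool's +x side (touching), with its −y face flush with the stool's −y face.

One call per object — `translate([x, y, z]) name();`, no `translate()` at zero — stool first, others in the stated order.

stool();
translate([305, 0, 0]) spool();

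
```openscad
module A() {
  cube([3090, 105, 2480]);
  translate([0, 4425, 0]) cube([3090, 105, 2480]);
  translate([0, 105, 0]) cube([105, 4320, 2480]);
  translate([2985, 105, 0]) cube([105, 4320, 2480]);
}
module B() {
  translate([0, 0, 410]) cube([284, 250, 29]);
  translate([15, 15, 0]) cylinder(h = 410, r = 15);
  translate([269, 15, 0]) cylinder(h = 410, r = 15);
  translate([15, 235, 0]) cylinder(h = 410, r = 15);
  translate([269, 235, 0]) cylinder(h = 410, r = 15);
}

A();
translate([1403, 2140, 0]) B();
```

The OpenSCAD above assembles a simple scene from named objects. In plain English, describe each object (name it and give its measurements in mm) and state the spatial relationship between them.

A is a box-shaped house frame (walls only): outside footprint 3090×4530 mm, wall height 2480 mm, wall thickness 105 mm. The two y-facing walls run the full x-width; the two x-facing walls fit between the inner faces of the y-facing walls.

B is a four-legged stool. The seat is a 284×250×29 mm slab whose top surface is at z = 439 mm; four round legs, each 30 mm in diameter, run from the floor (z = 0) to the underside of the seat, each leg's axis is inset half a diameter from the nearest pair of seat edges (so the leg's bounding box is flush with the corner).

The stool sits inside the house frame, centred.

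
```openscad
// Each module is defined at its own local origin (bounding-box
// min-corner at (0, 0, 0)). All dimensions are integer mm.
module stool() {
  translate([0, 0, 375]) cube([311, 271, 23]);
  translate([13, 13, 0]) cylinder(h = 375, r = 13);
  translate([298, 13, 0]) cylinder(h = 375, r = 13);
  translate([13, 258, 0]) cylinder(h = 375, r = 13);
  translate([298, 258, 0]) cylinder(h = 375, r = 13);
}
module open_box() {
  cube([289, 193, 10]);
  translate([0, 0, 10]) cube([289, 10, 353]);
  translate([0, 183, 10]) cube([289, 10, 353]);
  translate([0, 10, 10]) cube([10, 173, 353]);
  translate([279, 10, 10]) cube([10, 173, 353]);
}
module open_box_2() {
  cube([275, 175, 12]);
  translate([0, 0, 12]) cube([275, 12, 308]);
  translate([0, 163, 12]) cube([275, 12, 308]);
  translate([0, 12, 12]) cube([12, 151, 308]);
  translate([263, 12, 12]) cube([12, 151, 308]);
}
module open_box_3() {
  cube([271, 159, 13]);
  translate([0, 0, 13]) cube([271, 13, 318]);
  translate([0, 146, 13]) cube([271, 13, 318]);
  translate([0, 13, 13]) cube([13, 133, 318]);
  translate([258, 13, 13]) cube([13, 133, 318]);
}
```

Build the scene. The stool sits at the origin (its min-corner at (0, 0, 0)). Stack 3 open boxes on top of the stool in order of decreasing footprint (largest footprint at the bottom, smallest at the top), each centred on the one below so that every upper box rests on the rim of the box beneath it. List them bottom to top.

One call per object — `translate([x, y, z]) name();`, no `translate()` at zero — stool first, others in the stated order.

stool();
translate([11, 39, 398]) open_box();
translate([18, 48, 761]) open_box_2();
translate([20, 56, 1081]) open_box_3();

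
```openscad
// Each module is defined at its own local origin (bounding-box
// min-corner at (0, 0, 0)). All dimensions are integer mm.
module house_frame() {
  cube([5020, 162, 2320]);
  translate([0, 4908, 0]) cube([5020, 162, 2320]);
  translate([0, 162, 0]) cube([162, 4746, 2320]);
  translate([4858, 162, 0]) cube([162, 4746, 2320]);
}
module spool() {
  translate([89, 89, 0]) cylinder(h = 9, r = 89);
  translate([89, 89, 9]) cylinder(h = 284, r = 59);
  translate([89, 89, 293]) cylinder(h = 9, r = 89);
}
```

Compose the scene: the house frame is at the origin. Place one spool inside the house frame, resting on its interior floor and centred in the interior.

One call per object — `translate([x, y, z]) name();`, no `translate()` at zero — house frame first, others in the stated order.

house_frame();
translate([2421, 2446, 0]) spool();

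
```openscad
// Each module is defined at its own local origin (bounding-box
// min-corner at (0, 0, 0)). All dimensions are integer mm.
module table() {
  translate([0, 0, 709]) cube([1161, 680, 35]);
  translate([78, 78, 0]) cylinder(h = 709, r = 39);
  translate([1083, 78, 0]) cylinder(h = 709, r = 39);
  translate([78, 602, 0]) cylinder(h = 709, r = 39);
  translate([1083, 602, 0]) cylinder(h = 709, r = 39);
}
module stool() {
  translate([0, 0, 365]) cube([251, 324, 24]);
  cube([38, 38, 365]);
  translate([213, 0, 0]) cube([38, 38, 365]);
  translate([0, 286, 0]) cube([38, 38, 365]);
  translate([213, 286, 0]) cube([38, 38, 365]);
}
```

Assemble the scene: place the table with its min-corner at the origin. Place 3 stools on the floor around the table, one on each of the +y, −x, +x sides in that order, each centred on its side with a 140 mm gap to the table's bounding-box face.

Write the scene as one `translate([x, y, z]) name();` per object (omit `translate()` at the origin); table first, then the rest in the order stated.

table();
translate([455, 820, 0]) stool();
translate([-391, 178, 0]) stool();
translate([1301, 178, 0]) stool();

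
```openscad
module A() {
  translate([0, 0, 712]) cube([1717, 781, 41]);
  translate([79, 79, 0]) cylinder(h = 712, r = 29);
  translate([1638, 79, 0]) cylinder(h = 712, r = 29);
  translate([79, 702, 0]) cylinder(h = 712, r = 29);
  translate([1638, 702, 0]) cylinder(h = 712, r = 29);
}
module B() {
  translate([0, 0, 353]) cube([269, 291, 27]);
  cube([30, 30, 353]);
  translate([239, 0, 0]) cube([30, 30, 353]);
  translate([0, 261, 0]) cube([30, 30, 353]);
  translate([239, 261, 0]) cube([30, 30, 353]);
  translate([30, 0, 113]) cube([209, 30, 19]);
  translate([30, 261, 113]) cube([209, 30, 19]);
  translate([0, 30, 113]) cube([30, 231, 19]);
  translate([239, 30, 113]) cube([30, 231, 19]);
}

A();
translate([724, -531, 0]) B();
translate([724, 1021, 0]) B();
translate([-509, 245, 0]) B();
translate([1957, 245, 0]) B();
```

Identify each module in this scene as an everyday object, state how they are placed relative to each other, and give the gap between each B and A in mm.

A is a table. B is a stool. Four stools sit around the table at the −y, +y, −x, +x sides. The gap between each stool and the table is 240 mm.

Each stool's nearest face is 240 mm from the table's bounding box.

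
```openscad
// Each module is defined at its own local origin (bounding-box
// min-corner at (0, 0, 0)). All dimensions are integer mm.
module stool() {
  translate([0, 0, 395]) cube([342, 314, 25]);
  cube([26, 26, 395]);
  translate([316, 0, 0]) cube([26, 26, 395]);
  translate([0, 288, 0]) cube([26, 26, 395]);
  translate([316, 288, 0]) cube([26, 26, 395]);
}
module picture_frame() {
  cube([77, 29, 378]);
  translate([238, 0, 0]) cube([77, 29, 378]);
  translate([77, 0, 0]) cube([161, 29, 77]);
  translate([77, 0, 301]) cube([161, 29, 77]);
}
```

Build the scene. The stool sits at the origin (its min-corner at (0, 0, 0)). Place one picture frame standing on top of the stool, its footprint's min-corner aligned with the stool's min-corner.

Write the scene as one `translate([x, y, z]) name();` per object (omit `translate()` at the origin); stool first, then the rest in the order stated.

stool();
translate([0, 0, 420]) picture_frame();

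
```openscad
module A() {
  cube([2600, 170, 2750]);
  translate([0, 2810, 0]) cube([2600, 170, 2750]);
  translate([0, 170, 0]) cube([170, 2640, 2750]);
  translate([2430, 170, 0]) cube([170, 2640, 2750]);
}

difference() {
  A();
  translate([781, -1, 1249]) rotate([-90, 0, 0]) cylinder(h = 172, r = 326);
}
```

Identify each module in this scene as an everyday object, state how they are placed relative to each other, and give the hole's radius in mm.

A is a house frame. The house frame has a circular hole through its front wall. The hole's radius is 326 mm.

The subtracted cylinder has r = 326 mm.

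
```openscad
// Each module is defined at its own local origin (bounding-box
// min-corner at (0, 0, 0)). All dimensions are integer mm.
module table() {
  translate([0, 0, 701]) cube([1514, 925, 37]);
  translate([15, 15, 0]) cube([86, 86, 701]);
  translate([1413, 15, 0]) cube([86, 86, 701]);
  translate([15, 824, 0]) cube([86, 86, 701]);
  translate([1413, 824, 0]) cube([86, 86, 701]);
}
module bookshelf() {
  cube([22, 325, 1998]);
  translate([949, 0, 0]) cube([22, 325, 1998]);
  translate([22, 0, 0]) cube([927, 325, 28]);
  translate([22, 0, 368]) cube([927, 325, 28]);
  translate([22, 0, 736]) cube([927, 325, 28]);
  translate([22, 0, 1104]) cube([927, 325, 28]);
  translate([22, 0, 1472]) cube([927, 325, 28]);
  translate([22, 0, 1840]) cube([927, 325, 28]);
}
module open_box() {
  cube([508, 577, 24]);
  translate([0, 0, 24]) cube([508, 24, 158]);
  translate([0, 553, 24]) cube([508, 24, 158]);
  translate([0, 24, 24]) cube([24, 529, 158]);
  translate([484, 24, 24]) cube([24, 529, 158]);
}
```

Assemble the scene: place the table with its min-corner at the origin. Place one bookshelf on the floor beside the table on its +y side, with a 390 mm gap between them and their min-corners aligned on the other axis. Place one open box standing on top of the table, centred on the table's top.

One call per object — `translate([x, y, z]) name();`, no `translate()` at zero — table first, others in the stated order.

table();
translate([0, 1315, 0]) bookshelf();
translate([503, 174, 738]) open_box();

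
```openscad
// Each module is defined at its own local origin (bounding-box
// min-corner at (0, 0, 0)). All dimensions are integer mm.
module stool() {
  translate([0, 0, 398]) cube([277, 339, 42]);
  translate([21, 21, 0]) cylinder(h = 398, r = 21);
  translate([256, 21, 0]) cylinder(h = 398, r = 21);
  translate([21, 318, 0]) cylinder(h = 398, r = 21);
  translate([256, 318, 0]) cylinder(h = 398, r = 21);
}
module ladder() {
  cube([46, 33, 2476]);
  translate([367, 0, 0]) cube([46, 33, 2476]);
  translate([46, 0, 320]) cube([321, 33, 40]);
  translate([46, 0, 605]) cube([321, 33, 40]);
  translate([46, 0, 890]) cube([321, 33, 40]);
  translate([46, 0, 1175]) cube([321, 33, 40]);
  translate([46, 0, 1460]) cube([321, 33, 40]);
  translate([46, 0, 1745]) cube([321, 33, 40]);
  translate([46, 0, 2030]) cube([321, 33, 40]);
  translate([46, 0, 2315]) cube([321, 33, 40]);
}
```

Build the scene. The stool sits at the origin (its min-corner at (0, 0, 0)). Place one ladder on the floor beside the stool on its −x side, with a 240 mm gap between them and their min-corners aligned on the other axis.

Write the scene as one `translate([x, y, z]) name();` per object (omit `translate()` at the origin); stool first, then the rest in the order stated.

stool();
translate([-653, 0, 0]) ladder();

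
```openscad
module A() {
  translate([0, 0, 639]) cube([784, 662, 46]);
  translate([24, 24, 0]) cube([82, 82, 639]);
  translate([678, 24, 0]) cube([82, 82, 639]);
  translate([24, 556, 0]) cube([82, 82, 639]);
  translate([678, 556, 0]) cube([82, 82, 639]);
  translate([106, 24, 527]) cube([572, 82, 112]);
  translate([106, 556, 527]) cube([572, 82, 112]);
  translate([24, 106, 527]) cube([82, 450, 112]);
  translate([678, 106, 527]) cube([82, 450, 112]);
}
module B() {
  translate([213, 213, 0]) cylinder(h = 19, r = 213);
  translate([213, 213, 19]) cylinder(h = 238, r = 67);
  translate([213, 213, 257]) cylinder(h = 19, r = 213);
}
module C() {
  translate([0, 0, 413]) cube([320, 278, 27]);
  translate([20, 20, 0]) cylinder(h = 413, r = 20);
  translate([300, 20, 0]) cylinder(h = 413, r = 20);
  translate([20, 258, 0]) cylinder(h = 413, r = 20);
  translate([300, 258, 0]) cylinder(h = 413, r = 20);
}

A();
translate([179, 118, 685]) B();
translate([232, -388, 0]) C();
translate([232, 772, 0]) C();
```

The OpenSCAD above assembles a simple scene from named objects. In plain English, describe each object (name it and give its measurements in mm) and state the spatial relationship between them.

A is a rectangular dining table. The top is 784×662×46 mm with its upper surface at z = 685 mm. It stands on four 82×82 mm square legs, each inset 24 mm from the nearest pair of top edges, running from the floor to the underside of the top. Four apron rails, 82 mm thick and 112 mm tall, run between adjacent legs with their top edges flush with the underside of the top and their outer faces flush with the legs' outer faces.

B is a spool: two coaxial disc flanges of radius 213 mm and thickness 19 mm, joined by a core cylinder of radius 67 mm and height 238 mm. The lower flange rests on z = 0 and the three cylinders share a vertical axis.

C is a four-legged stool. The seat is a 320×278×27 mm slab whose top surface is at z = 440 mm; four round legs, each 40 mm in diameter, run from the floor (z = 0) to the underside of the seat, each leg's axis is inset half a diameter from the nearest pair of seat edges (so the leg's bounding box is flush with the corner).

The spool is on top of the table, centred. Two stools sit around the table at the −y, +y sides.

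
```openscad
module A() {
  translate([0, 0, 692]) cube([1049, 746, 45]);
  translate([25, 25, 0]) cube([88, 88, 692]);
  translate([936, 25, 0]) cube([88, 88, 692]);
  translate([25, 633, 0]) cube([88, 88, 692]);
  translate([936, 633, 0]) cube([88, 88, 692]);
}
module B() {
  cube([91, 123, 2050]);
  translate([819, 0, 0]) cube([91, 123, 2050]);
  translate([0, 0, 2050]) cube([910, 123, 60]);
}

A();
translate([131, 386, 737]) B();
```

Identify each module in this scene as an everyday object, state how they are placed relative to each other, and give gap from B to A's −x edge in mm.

The door frame's min-x is at 131; the table's min-x is 0; gap = 131 mm.

A is a table. B is a door frame. The door frame is on top of the table. The gap from the door frame to the table's −x edge is 131 mm.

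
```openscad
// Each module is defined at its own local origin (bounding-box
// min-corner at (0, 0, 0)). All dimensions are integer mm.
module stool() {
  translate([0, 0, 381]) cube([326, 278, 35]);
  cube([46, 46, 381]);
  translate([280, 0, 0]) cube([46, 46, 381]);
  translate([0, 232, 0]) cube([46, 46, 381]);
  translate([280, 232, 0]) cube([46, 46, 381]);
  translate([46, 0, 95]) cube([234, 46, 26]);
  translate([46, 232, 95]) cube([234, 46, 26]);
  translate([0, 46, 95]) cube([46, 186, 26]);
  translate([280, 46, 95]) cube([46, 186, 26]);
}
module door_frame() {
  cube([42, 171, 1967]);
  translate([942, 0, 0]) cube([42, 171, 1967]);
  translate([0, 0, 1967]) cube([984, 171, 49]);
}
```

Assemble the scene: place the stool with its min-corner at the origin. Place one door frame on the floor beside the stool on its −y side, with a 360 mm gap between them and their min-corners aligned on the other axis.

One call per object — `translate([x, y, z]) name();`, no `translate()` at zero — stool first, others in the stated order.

stool();
translate([0, -531, 0]) door_frame();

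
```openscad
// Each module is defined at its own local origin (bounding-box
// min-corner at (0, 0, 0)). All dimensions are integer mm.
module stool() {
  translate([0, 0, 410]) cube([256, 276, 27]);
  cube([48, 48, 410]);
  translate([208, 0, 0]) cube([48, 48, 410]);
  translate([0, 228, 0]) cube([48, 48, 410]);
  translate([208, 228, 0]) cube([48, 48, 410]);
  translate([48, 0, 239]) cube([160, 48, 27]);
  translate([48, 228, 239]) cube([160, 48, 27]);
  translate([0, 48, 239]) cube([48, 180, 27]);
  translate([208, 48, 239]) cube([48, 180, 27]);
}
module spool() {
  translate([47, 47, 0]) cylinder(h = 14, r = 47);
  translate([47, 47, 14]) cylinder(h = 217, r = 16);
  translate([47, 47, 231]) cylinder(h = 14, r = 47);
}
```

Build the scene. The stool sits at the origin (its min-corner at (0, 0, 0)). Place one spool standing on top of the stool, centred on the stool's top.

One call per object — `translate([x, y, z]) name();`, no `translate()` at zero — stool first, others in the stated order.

stool();
translate([81, 91, 437]) spool();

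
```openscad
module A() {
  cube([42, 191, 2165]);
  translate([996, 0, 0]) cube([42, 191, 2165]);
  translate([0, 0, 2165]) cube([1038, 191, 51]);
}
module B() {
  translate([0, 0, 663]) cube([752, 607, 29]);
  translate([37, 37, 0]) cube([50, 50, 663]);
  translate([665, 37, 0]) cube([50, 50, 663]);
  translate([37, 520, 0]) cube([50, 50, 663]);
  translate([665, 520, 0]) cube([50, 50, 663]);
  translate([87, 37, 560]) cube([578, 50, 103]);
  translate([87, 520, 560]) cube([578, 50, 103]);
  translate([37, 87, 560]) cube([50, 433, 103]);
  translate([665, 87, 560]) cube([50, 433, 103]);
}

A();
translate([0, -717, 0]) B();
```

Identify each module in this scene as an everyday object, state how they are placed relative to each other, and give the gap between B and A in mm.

The table's nearest face is 110 mm from the door frame's −y face.

A is a door frame. B is a table. The table is on the floor beside the door frame on its −y side. The gap between the table and the door frame is 110 mm.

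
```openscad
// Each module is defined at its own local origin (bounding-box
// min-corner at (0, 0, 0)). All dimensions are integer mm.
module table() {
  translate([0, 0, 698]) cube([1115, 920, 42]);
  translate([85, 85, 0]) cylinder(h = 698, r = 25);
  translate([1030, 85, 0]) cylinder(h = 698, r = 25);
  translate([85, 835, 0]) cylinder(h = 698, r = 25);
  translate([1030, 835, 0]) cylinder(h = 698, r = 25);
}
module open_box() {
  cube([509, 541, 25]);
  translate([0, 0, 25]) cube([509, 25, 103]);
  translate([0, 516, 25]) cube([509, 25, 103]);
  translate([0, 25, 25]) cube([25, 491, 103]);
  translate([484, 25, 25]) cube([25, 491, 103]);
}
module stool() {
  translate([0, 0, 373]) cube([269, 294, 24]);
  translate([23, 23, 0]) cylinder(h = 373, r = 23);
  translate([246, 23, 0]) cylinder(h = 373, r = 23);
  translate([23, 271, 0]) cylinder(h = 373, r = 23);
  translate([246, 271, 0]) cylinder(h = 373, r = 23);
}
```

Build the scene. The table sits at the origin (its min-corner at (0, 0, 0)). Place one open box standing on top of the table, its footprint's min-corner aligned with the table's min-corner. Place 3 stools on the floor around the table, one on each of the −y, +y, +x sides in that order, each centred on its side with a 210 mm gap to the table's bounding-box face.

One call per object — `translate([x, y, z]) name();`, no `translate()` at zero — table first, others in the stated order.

table();
translate([0, 0, 740]) open_box();
translate([423, -504, 0]) stool();
translate([423, 1130, 0]) stool();
translate([1325, 313, 0]) stool();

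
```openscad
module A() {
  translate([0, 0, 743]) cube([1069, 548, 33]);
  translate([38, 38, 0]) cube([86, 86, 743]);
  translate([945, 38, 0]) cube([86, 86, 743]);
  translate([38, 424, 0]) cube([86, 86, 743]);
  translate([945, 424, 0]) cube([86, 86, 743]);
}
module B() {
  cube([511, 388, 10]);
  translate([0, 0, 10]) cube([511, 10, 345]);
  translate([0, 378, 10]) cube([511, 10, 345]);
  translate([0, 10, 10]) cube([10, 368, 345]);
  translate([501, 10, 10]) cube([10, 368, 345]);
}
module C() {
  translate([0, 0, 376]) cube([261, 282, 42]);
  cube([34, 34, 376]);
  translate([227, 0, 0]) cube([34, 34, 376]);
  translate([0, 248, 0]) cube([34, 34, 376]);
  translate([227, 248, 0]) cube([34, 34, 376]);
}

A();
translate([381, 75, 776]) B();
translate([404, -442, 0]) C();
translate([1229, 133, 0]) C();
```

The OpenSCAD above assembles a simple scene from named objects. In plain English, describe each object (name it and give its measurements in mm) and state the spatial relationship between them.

A is a table with a 1069×548 mm rectangular top, 33 mm thick, top surface at z = 776 mm, supported by four 86×86 mm square legs, each inset 38 mm from the nearest pair of top edges, running from the floor.

B is an open storage box with external size 511×388×355 mm and wall thickness 10 mm (the base is also 10 mm thick). The base covers the whole footprint; the four walls stand on the base, with the y-facing walls full-width and the x-facing walls fitting between their inner faces.

C is a simple wooden stool: a rectangular seat 261 mm (x) by 282 mm (y), 42 mm thick, top face at z = 418 mm, on four square legs, each 34×34 mm in cross-section. The legs rest on z = 0, each flush with a corner of the seat.

The open box is on top of the table. Two stools sit around the table at the −y, +x sides.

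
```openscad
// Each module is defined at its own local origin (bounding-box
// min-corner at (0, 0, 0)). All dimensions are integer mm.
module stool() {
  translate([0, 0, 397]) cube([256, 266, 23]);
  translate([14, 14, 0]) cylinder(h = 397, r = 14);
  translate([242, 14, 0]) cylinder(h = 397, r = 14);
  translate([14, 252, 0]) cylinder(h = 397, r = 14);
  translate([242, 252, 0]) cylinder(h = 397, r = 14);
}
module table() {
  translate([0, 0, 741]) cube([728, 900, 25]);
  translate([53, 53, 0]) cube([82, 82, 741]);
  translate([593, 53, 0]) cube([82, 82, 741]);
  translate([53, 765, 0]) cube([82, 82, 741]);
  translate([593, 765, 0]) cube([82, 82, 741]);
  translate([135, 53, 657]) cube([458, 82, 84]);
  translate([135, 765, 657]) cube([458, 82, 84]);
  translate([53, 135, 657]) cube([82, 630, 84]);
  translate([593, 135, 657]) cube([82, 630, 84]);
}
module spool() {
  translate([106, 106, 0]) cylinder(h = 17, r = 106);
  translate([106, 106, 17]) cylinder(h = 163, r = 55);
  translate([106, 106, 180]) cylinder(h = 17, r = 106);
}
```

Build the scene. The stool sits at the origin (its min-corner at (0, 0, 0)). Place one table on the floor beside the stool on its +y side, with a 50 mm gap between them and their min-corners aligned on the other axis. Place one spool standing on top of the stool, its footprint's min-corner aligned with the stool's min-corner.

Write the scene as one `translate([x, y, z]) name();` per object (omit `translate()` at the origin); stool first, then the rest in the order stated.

stool();
translate([0, 316, 0]) table();
translate([0, 0, 420]) spool();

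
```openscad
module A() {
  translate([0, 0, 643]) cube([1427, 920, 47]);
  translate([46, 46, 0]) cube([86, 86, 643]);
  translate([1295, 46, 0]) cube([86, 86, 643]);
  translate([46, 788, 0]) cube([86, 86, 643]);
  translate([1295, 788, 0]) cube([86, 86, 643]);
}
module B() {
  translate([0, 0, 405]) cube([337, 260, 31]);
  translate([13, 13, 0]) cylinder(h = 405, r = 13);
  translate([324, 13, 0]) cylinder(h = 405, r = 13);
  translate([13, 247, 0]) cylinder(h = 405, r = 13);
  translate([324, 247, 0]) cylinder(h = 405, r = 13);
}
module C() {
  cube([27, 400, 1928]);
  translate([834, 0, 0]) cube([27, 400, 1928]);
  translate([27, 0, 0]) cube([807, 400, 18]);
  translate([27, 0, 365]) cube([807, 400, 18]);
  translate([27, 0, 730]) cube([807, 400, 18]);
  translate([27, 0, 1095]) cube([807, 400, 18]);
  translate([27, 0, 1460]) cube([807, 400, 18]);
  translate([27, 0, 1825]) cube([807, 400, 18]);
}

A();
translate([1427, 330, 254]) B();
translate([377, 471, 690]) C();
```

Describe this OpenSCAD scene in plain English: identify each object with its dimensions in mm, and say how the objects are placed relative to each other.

A is a table with a 1427×920 mm rectangular top, 47 mm thick, top surface at z = 690 mm, supported by four 86×86 mm square legs, each inset 46 mm from the nearest pair of top edges, running from the floor.

B is a four-legged stool. The seat is 337×260 mm, 31 mm thick, top at z = 436 mm. It stands on four round legs, each 26 mm in diameter, from z = 0 to the seat underside, each leg's axis is inset half a diameter from the nearest pair of seat edges (so the leg's bounding box is flush with the corner).

C is a bookshelf 861 mm wide overall, 400 mm deep and 1928 mm tall. The two sides are 27 mm thick vertical panels. 6 horizontal shelves of 18 mm thickness span between the inner faces of the sides; the lowest shelf sits on the floor and shelves are stacked with a clear vertical gap of 347 mm between each pair.

The stool is beside the table with their tops flush at z = 690. The bookshelf is on top of the table.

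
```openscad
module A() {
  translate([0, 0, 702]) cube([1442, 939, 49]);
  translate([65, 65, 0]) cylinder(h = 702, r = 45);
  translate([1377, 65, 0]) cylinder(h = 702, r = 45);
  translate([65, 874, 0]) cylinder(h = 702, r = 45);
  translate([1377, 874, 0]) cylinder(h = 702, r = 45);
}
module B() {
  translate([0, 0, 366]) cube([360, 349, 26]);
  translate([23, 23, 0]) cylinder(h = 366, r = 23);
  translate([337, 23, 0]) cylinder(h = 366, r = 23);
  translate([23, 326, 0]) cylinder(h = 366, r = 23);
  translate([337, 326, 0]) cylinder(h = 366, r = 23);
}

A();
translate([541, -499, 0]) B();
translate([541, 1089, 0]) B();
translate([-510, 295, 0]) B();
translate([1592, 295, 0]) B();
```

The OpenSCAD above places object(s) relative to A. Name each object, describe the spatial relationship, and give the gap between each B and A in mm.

Each stool's nearest face is 150 mm from the table's bounding box.

A is a table. B is a stool. Four stools sit around the table at the −y, +y, −x, +x sides. The gap between each stool and the table is 150 mm.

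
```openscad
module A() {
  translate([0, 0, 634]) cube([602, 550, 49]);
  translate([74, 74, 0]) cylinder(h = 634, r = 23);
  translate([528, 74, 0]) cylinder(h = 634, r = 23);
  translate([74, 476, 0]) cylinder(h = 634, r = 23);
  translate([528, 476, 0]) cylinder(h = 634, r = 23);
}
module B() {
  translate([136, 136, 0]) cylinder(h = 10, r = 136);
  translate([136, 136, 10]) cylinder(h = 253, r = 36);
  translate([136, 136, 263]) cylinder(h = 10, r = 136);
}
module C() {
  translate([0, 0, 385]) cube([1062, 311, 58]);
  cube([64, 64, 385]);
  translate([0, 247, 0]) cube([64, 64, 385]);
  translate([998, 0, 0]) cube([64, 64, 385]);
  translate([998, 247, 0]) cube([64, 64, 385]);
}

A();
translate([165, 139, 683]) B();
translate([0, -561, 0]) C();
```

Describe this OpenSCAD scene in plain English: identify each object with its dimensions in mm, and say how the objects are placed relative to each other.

A is a table with a 602×550 mm rectangular top, 49 mm thick, top surface at z = 683 mm, supported by four round legs of 46 mm diameter, each leg's bounding box inset 51 mm from the nearest pair of top edges, running from the floor.

B is a spool: two coaxial disc flanges of radius 136 mm and thickness 10 mm, joined by a core cylinder of radius 36 mm and height 253 mm. The lower flange rests on z = 0 and the three cylinders share a vertical axis.

C is a long wooden bench with a 1062 mm (x) × 311 mm (y) seat, 58 mm thick, its top surface 443 mm above the floor. Four 64 mm square legs at the seat corners, flush with the edges, run from z = 0 to the seat underside.

The spool is on top of the table, centred. The bench is on the floor beside the table on its −y side.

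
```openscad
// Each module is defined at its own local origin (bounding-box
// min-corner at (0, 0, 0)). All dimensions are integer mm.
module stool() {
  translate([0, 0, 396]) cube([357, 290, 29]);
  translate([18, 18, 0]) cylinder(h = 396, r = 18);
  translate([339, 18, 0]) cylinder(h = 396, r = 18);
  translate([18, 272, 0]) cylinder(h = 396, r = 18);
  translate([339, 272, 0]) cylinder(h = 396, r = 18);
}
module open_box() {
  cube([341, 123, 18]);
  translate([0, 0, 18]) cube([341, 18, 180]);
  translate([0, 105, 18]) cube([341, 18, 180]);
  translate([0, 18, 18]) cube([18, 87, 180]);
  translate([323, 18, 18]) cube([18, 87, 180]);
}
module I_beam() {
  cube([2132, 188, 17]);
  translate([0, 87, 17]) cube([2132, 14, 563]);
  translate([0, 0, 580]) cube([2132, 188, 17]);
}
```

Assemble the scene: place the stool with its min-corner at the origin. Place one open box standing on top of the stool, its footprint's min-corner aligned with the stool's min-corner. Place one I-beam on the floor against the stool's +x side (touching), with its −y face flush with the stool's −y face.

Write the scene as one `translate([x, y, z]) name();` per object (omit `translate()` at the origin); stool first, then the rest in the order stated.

stool();
translate([0, 0, 425]) open_box();
translate([357, 0, 0]) I_beam();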